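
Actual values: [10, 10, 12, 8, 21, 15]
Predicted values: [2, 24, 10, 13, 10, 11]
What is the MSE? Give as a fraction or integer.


MSE = (1/6) * ((10-2)^2=64 + (10-24)^2=196 + (12-10)^2=4 + (8-13)^2=25 + (21-10)^2=121 + (15-11)^2=16). Sum = 426. MSE = 71.

71


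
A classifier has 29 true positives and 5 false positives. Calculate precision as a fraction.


Precision = TP / (TP + FP) = 29 / 34 = 29/34.

29/34


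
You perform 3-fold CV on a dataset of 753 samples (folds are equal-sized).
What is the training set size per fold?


Each validation fold has 753/3 = 251 samples. Training set = 753 - 251 = 502.

502


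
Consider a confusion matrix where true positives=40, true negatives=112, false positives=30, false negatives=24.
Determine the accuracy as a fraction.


Accuracy = (TP + TN) / (TP + TN + FP + FN) = (40 + 112) / 206 = 76/103.

76/103


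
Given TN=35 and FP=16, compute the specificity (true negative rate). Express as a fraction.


Specificity = TN / (TN + FP) = 35 / 51 = 35/51.

35/51


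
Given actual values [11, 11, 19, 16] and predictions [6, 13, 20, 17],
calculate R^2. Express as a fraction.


Mean(y) = 57/4. SS_res = 31. SS_tot = 187/4. R^2 = 1 - 31/(187/4) = 63/187.

63/187


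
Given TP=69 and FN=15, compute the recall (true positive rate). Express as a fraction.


Recall = TP / (TP + FN) = 69 / 84 = 23/28.

23/28


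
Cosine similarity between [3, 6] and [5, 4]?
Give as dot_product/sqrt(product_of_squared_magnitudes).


dot = 39. |a|^2 = 45, |b|^2 = 41. cos = 39/sqrt(1845).

39/sqrt(1845)


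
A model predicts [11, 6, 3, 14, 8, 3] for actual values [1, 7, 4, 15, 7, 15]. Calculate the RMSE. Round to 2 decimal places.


MSE = 41.3333. RMSE = sqrt(41.3333) = 6.43.

6.43


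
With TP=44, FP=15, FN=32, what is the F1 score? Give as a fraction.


Precision = 44/59 = 44/59. Recall = 44/76 = 11/19. F1 = 2*P*R/(P+R) = 88/135.

88/135


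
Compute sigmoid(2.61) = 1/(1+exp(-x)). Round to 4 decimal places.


sigma(2.61) = 1/(1+e^(-2.61)) = 1/(1+0.073535) = 1/1.073535 = 0.9315.

0.9315


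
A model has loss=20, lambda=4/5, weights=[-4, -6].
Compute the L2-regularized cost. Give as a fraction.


L2 sq norm = sum(w^2) = 52. J = 20 + 4/5 * 52 = 308/5.

308/5


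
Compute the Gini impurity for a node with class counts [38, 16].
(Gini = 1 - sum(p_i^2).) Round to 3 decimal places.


Total = 54. Proportions: 38/54, 16/54. sum(p_i^2) = 0.5830. Gini = 1 - 0.5830 = 0.4170, which rounds to 0.417.

0.417


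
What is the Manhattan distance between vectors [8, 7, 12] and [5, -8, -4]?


d = sum of absolute differences: |8-5|=3 + |7--8|=15 + |12--4|=16 = 34.

34


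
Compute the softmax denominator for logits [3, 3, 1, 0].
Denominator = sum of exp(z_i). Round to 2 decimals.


Denom = e^3=20.0855 + e^3=20.0855 + e^1=2.7183 + e^0=1.0000. Sum = 43.8893, which rounds to 43.89.

43.89


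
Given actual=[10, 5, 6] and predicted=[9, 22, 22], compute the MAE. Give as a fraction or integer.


MAE = (1/3) * (|10-9|=1 + |5-22|=17 + |6-22|=16). Sum = 34. MAE = 34/3.

34/3


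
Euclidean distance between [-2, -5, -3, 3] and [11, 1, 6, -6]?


d = sqrt(sum of squared differences). (-2-11)^2=169, (-5-1)^2=36, (-3-6)^2=81, (3--6)^2=81. Sum = 367.

sqrt(367)


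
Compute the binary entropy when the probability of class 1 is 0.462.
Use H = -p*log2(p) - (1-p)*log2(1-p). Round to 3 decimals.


H = -0.462*log2(0.462) - 0.538*log2(0.538) = 0.996.

0.996


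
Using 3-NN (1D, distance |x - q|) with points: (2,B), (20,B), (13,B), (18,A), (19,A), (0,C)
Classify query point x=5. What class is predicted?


Distances: |2-5|=3, |20-5|=15, |13-5|=8, |18-5|=13, |19-5|=14, |0-5|=5. 3 nearest: (2,B), (0,C), (13,B). Counts: {'B': 2, 'C': 1}. Majority class: B.

B


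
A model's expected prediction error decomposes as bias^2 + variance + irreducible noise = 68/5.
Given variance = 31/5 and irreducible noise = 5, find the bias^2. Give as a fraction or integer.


Total error = bias^2 + variance + irreducible noise. So bias^2 = 68/5 - 31/5 - 5 = 12/5.

12/5


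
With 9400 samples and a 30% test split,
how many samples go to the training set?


Test set = 9400 * 30% = 2820. Training set = 9400 - 2820 = 6580.

6580


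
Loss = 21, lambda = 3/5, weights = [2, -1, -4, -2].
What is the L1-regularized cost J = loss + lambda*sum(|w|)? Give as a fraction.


L1 norm = sum(|w|) = 9. J = 21 + 3/5 * 9 = 132/5.

132/5


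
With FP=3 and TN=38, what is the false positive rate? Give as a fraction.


FPR = FP / (FP + TN) = 3 / 41 = 3/41.

3/41


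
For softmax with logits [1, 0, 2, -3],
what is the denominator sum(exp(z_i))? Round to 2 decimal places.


Denom = e^1=2.7183 + e^0=1.0000 + e^2=7.3891 + e^-3=0.0498. Sum = 11.1572, which rounds to 11.16.

11.16


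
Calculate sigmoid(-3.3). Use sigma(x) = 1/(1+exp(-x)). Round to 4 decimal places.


sigma(-3.3) = 1/(1+e^(3.3)) = 1/(1+27.112639) = 1/28.112639 = 0.0356.

0.0356


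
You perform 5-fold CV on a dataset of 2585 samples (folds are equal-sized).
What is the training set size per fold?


Each validation fold has 2585/5 = 517 samples. Training set = 2585 - 517 = 2068.

2068


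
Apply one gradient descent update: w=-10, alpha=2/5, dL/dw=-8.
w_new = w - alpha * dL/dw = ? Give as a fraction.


w_new = -10 - 2/5 * -8 = -10 - -16/5 = -34/5.

-34/5


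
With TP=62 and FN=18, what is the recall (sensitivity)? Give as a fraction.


Recall = TP / (TP + FN) = 62 / 80 = 31/40.

31/40


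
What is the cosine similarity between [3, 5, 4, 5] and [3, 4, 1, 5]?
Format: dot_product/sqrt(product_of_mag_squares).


dot = 58. |a|^2 = 75, |b|^2 = 51. cos = 58/sqrt(3825).

58/sqrt(3825)


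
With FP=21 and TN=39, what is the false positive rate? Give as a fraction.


FPR = FP / (FP + TN) = 21 / 60 = 7/20.

7/20


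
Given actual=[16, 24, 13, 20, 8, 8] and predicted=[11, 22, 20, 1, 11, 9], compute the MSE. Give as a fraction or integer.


MSE = (1/6) * ((16-11)^2=25 + (24-22)^2=4 + (13-20)^2=49 + (20-1)^2=361 + (8-11)^2=9 + (8-9)^2=1). Sum = 449. MSE = 449/6.

449/6


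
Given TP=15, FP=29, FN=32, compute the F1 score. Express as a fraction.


Precision = 15/44 = 15/44. Recall = 15/47 = 15/47. F1 = 2*P*R/(P+R) = 30/91.

30/91


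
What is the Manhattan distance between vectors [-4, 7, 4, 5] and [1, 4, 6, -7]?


d = sum of absolute differences: |-4-1|=5 + |7-4|=3 + |4-6|=2 + |5--7|=12 = 22.

22


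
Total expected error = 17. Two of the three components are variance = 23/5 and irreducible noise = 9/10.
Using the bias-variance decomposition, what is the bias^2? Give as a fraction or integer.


Total error = bias^2 + variance + irreducible noise. So bias^2 = 17 - 23/5 - 9/10 = 23/2.

23/2


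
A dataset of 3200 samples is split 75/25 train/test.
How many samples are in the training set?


Test set = 3200 * 25% = 800. Training set = 3200 - 800 = 2400.

2400


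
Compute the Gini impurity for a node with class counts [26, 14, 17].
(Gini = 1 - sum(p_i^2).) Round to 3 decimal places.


Total = 57. Proportions: 26/57, 14/57, 17/57. sum(p_i^2) = 0.3573. Gini = 1 - 0.3573 = 0.6427, which rounds to 0.643.

0.643


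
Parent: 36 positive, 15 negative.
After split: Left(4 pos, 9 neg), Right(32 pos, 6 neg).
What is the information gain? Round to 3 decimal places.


H(parent) = 0.8740. H(left) = 0.8905, H(right) = 0.6292. Weighted = (13/51)*0.8905 + (38/51)*0.6292 = 0.6958. IG = 0.8740 - 0.6958 = 0.1782, which rounds to 0.178.

0.178


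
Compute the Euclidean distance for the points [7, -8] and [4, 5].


d = sqrt(sum of squared differences). (7-4)^2=9, (-8-5)^2=169. Sum = 178.

sqrt(178)


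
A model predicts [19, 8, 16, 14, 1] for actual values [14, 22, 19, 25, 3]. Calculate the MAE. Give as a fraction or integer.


MAE = (1/5) * (|14-19|=5 + |22-8|=14 + |19-16|=3 + |25-14|=11 + |3-1|=2). Sum = 35. MAE = 7.

7


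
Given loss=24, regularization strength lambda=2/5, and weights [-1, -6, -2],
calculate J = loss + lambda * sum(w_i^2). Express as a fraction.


L2 sq norm = sum(w^2) = 41. J = 24 + 2/5 * 41 = 202/5.

202/5


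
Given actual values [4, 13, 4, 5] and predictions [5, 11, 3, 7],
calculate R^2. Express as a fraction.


Mean(y) = 13/2. SS_res = 10. SS_tot = 57. R^2 = 1 - 10/(57) = 47/57.

47/57


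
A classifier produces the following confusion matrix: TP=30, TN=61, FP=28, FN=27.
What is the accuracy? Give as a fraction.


Accuracy = (TP + TN) / (TP + TN + FP + FN) = (30 + 61) / 146 = 91/146.

91/146


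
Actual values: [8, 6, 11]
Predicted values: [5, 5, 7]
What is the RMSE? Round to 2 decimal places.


MSE = 8.6667. RMSE = sqrt(8.6667) = 2.94.

2.94


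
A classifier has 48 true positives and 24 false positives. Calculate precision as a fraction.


Precision = TP / (TP + FP) = 48 / 72 = 2/3.

2/3


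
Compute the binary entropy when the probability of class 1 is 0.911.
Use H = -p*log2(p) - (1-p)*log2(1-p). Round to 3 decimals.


H = -0.911*log2(0.911) - 0.089*log2(0.089) = 0.433.

0.433


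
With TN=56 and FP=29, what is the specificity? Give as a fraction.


Specificity = TN / (TN + FP) = 56 / 85 = 56/85.

56/85


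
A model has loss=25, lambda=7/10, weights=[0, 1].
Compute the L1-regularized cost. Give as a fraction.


L1 norm = sum(|w|) = 1. J = 25 + 7/10 * 1 = 257/10.

257/10


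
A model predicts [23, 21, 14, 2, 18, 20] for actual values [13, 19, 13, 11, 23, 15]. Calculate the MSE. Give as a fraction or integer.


MSE = (1/6) * ((13-23)^2=100 + (19-21)^2=4 + (13-14)^2=1 + (11-2)^2=81 + (23-18)^2=25 + (15-20)^2=25). Sum = 236. MSE = 118/3.

118/3


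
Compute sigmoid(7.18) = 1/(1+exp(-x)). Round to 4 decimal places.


sigma(7.18) = 1/(1+e^(-7.18)) = 1/(1+0.000762) = 1/1.000762 = 0.9992.

0.9992


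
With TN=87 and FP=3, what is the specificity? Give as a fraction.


Specificity = TN / (TN + FP) = 87 / 90 = 29/30.

29/30


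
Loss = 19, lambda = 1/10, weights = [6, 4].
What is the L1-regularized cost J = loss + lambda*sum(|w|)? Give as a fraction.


L1 norm = sum(|w|) = 10. J = 19 + 1/10 * 10 = 20.

20


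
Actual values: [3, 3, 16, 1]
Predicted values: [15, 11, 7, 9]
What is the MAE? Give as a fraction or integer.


MAE = (1/4) * (|3-15|=12 + |3-11|=8 + |16-7|=9 + |1-9|=8). Sum = 37. MAE = 37/4.

37/4


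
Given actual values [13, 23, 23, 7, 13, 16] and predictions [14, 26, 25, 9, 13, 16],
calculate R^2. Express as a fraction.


Mean(y) = 95/6. SS_res = 18. SS_tot = 1181/6. R^2 = 1 - 18/(1181/6) = 1073/1181.

1073/1181


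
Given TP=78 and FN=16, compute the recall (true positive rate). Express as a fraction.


Recall = TP / (TP + FN) = 78 / 94 = 39/47.

39/47


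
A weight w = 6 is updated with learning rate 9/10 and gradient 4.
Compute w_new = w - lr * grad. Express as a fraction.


w_new = 6 - 9/10 * 4 = 6 - 18/5 = 12/5.

12/5


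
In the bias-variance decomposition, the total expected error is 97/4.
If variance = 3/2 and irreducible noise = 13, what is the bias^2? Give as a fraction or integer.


Total error = bias^2 + variance + irreducible noise. So bias^2 = 97/4 - 3/2 - 13 = 39/4.

39/4


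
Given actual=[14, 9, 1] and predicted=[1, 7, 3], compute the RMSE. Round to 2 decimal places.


MSE = 59.0000. RMSE = sqrt(59.0000) = 7.68.

7.68


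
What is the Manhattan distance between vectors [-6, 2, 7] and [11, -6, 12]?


d = sum of absolute differences: |-6-11|=17 + |2--6|=8 + |7-12|=5 = 30.

30


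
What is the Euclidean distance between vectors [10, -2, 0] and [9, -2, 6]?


d = sqrt(sum of squared differences). (10-9)^2=1, (-2--2)^2=0, (0-6)^2=36. Sum = 37.

sqrt(37)


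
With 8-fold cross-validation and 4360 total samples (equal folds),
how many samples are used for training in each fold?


Each validation fold has 4360/8 = 545 samples. Training set = 4360 - 545 = 3815.

3815


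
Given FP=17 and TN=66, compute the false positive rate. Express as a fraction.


FPR = FP / (FP + TN) = 17 / 83 = 17/83.

17/83


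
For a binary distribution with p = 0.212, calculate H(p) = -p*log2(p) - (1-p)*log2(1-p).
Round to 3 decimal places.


H = -0.212*log2(0.212) - 0.788*log2(0.788) = 0.745.

0.745


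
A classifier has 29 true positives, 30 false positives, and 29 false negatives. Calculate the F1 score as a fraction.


Precision = 29/59 = 29/59. Recall = 29/58 = 1/2. F1 = 2*P*R/(P+R) = 58/117.

58/117


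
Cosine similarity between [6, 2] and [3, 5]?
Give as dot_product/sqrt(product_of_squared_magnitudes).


dot = 28. |a|^2 = 40, |b|^2 = 34. cos = 28/sqrt(1360).

28/sqrt(1360)


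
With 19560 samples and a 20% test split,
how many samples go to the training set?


Test set = 19560 * 20% = 3912. Training set = 19560 - 3912 = 15648.

15648


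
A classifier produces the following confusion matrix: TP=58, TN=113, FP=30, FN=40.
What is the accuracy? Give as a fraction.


Accuracy = (TP + TN) / (TP + TN + FP + FN) = (58 + 113) / 241 = 171/241.

171/241


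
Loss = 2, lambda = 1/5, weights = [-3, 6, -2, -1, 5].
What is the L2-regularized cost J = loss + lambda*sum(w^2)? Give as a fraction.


L2 sq norm = sum(w^2) = 75. J = 2 + 1/5 * 75 = 17.

17


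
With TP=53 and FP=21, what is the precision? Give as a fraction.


Precision = TP / (TP + FP) = 53 / 74 = 53/74.

53/74


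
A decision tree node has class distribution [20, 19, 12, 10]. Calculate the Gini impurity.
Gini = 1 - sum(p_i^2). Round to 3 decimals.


Total = 61. Proportions: 20/61, 19/61, 12/61, 10/61. sum(p_i^2) = 0.2701. Gini = 1 - 0.2701 = 0.7299, which rounds to 0.730.

0.730


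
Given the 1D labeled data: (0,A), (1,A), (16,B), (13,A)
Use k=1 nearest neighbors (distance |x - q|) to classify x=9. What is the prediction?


Distances: |0-9|=9, |1-9|=8, |16-9|=7, |13-9|=4. 1 nearest: (13,A). Counts: {'A': 1}. Majority class: A.

A


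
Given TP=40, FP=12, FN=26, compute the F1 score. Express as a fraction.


Precision = 40/52 = 10/13. Recall = 40/66 = 20/33. F1 = 2*P*R/(P+R) = 40/59.

40/59


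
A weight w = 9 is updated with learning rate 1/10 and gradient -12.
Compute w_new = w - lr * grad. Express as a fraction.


w_new = 9 - 1/10 * -12 = 9 - -6/5 = 51/5.

51/5


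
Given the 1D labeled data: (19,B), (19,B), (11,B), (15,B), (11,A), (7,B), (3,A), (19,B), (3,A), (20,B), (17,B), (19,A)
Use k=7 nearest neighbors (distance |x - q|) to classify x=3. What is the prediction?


Distances: |19-3|=16, |19-3|=16, |11-3|=8, |15-3|=12, |11-3|=8, |7-3|=4, |3-3|=0, |19-3|=16, |3-3|=0, |20-3|=17, |17-3|=14, |19-3|=16. 7 nearest: (3,A), (3,A), (7,B), (11,A), (11,B), (15,B), (17,B). Counts: {'A': 3, 'B': 4}. Majority class: B.

B


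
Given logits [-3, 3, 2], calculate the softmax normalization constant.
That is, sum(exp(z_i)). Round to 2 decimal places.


Denom = e^-3=0.0498 + e^3=20.0855 + e^2=7.3891. Sum = 27.5244, which rounds to 27.52.

27.52


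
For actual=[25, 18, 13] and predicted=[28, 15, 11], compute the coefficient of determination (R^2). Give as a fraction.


Mean(y) = 56/3. SS_res = 22. SS_tot = 218/3. R^2 = 1 - 22/(218/3) = 76/109.

76/109


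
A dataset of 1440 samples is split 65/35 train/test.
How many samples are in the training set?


Test set = 1440 * 35% = 504. Training set = 1440 - 504 = 936.

936


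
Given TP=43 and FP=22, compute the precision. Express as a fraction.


Precision = TP / (TP + FP) = 43 / 65 = 43/65.

43/65


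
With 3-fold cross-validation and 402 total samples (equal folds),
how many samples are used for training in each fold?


Each validation fold has 402/3 = 134 samples. Training set = 402 - 134 = 268.

268


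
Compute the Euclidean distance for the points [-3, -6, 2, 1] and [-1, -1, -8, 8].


d = sqrt(sum of squared differences). (-3--1)^2=4, (-6--1)^2=25, (2--8)^2=100, (1-8)^2=49. Sum = 178.

sqrt(178)


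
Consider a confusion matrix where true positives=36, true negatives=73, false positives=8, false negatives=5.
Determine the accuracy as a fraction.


Accuracy = (TP + TN) / (TP + TN + FP + FN) = (36 + 73) / 122 = 109/122.

109/122


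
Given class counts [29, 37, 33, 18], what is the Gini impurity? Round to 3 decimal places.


Total = 117. Proportions: 29/117, 37/117, 33/117, 18/117. sum(p_i^2) = 0.2647. Gini = 1 - 0.2647 = 0.7353, which rounds to 0.735.

0.735


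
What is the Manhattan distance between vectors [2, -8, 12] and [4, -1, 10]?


d = sum of absolute differences: |2-4|=2 + |-8--1|=7 + |12-10|=2 = 11.

11


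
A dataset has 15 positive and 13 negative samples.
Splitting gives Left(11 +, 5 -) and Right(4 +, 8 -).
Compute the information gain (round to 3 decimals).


H(parent) = 0.9963. H(left) = 0.8960, H(right) = 0.9183. Weighted = (16/28)*0.8960 + (12/28)*0.9183 = 0.9056. IG = 0.9963 - 0.9056 = 0.0907, which rounds to 0.091.

0.091


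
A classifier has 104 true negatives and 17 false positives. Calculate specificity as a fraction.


Specificity = TN / (TN + FP) = 104 / 121 = 104/121.

104/121


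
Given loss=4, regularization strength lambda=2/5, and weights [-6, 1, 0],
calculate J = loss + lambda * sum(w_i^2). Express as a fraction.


L2 sq norm = sum(w^2) = 37. J = 4 + 2/5 * 37 = 94/5.

94/5


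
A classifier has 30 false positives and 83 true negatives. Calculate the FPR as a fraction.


FPR = FP / (FP + TN) = 30 / 113 = 30/113.

30/113


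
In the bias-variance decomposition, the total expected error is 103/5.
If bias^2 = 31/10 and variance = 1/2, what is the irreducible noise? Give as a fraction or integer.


Total error = bias^2 + variance + irreducible noise. So irreducible noise = 103/5 - 31/10 - 1/2 = 17.

17


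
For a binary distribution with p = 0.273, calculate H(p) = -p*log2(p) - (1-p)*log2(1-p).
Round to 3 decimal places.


H = -0.273*log2(0.273) - 0.727*log2(0.727) = 0.846.

0.846


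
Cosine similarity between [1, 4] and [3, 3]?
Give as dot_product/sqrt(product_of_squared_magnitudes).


dot = 15. |a|^2 = 17, |b|^2 = 18. cos = 15/sqrt(306).

15/sqrt(306)


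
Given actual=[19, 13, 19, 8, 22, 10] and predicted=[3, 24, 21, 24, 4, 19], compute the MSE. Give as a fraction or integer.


MSE = (1/6) * ((19-3)^2=256 + (13-24)^2=121 + (19-21)^2=4 + (8-24)^2=256 + (22-4)^2=324 + (10-19)^2=81). Sum = 1042. MSE = 521/3.

521/3


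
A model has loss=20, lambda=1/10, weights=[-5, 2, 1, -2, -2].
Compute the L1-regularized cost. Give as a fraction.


L1 norm = sum(|w|) = 12. J = 20 + 1/10 * 12 = 106/5.

106/5


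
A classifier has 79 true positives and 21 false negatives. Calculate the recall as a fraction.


Recall = TP / (TP + FN) = 79 / 100 = 79/100.

79/100


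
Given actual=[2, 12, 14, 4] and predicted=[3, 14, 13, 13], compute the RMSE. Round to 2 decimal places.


MSE = 21.7500. RMSE = sqrt(21.7500) = 4.66.

4.66


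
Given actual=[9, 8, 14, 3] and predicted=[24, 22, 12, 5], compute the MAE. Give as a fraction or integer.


MAE = (1/4) * (|9-24|=15 + |8-22|=14 + |14-12|=2 + |3-5|=2). Sum = 33. MAE = 33/4.

33/4


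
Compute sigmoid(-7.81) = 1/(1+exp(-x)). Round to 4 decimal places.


sigma(-7.81) = 1/(1+e^(7.81)) = 1/(1+2465.130435) = 1/2466.130435 = 0.0004.

0.0004


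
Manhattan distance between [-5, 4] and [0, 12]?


d = sum of absolute differences: |-5-0|=5 + |4-12|=8 = 13.

13


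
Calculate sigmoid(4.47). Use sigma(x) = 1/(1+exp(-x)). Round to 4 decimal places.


sigma(4.47) = 1/(1+e^(-4.47)) = 1/(1+0.011447) = 1/1.011447 = 0.9887.

0.9887


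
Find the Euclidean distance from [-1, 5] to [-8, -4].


d = sqrt(sum of squared differences). (-1--8)^2=49, (5--4)^2=81. Sum = 130.

sqrt(130)


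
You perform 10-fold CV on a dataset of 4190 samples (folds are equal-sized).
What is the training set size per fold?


Each validation fold has 4190/10 = 419 samples. Training set = 4190 - 419 = 3771.

3771


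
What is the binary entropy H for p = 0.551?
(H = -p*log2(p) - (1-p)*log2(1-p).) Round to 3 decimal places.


H = -0.551*log2(0.551) - 0.449*log2(0.449) = 0.992.

0.992


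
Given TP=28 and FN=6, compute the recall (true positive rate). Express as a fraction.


Recall = TP / (TP + FN) = 28 / 34 = 14/17.

14/17


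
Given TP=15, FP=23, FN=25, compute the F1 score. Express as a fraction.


Precision = 15/38 = 15/38. Recall = 15/40 = 3/8. F1 = 2*P*R/(P+R) = 5/13.

5/13


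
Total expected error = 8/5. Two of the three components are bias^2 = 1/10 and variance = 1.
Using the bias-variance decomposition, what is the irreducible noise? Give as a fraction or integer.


Total error = bias^2 + variance + irreducible noise. So irreducible noise = 8/5 - 1/10 - 1 = 1/2.

1/2


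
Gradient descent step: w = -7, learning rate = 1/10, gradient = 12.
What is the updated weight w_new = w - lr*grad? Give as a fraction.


w_new = -7 - 1/10 * 12 = -7 - 6/5 = -41/5.

-41/5


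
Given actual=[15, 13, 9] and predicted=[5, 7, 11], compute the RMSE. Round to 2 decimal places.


MSE = 46.6667. RMSE = sqrt(46.6667) = 6.83.

6.83


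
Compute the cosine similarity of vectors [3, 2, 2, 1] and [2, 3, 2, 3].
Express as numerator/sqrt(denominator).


dot = 19. |a|^2 = 18, |b|^2 = 26. cos = 19/sqrt(468).

19/sqrt(468)


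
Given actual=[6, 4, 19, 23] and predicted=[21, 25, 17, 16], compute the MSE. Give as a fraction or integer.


MSE = (1/4) * ((6-21)^2=225 + (4-25)^2=441 + (19-17)^2=4 + (23-16)^2=49). Sum = 719. MSE = 719/4.

719/4


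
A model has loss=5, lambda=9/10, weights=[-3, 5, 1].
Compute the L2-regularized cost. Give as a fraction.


L2 sq norm = sum(w^2) = 35. J = 5 + 9/10 * 35 = 73/2.

73/2


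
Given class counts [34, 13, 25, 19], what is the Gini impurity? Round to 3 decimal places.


Total = 91. Proportions: 34/91, 13/91, 25/91, 19/91. sum(p_i^2) = 0.2791. Gini = 1 - 0.2791 = 0.7209, which rounds to 0.721.

0.721


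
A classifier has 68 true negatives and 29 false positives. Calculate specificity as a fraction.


Specificity = TN / (TN + FP) = 68 / 97 = 68/97.

68/97


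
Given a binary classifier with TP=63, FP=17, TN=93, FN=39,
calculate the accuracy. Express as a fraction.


Accuracy = (TP + TN) / (TP + TN + FP + FN) = (63 + 93) / 212 = 39/53.

39/53


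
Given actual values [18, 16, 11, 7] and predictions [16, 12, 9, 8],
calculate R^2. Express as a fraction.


Mean(y) = 13. SS_res = 25. SS_tot = 74. R^2 = 1 - 25/(74) = 49/74.

49/74


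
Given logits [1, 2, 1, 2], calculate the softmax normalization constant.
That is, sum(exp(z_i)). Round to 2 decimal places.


Denom = e^1=2.7183 + e^2=7.3891 + e^1=2.7183 + e^2=7.3891. Sum = 20.2148, which rounds to 20.21.

20.21


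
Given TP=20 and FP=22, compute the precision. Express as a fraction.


Precision = TP / (TP + FP) = 20 / 42 = 10/21.

10/21


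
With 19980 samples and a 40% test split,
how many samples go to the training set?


Test set = 19980 * 40% = 7992. Training set = 19980 - 7992 = 11988.

11988


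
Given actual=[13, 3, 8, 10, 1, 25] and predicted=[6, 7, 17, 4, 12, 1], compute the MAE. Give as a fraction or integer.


MAE = (1/6) * (|13-6|=7 + |3-7|=4 + |8-17|=9 + |10-4|=6 + |1-12|=11 + |25-1|=24). Sum = 61. MAE = 61/6.

61/6


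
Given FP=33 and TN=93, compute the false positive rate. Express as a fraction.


FPR = FP / (FP + TN) = 33 / 126 = 11/42.

11/42


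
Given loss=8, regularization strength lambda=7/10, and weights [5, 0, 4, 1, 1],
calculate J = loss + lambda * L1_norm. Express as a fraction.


L1 norm = sum(|w|) = 11. J = 8 + 7/10 * 11 = 157/10.

157/10


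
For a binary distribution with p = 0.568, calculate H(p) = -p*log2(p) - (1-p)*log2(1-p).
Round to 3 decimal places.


H = -0.568*log2(0.568) - 0.432*log2(0.432) = 0.987.

0.987


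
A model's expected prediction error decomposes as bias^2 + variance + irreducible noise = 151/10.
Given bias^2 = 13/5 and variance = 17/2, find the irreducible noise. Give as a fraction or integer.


Total error = bias^2 + variance + irreducible noise. So irreducible noise = 151/10 - 13/5 - 17/2 = 4.

4


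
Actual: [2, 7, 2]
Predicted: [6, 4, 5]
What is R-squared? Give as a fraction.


Mean(y) = 11/3. SS_res = 34. SS_tot = 50/3. R^2 = 1 - 34/(50/3) = -26/25.

-26/25


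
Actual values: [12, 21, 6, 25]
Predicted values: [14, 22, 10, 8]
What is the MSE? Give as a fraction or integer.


MSE = (1/4) * ((12-14)^2=4 + (21-22)^2=1 + (6-10)^2=16 + (25-8)^2=289). Sum = 310. MSE = 155/2.

155/2


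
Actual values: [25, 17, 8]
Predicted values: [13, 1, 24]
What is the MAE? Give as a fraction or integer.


MAE = (1/3) * (|25-13|=12 + |17-1|=16 + |8-24|=16). Sum = 44. MAE = 44/3.

44/3


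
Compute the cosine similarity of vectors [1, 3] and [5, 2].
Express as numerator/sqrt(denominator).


dot = 11. |a|^2 = 10, |b|^2 = 29. cos = 11/sqrt(290).

11/sqrt(290)


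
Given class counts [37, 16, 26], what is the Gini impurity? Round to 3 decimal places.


Total = 79. Proportions: 37/79, 16/79, 26/79. sum(p_i^2) = 0.3687. Gini = 1 - 0.3687 = 0.6313, which rounds to 0.631.

0.631


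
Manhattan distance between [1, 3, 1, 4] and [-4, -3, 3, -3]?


d = sum of absolute differences: |1--4|=5 + |3--3|=6 + |1-3|=2 + |4--3|=7 = 20.

20


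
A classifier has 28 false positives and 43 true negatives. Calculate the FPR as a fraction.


FPR = FP / (FP + TN) = 28 / 71 = 28/71.

28/71


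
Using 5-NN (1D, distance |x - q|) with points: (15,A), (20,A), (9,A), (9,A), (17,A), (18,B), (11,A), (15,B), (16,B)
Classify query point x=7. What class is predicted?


Distances: |15-7|=8, |20-7|=13, |9-7|=2, |9-7|=2, |17-7|=10, |18-7|=11, |11-7|=4, |15-7|=8, |16-7|=9. 5 nearest: (9,A), (9,A), (11,A), (15,A), (15,B). Counts: {'A': 4, 'B': 1}. Majority class: A.

A


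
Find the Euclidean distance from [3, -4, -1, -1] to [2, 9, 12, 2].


d = sqrt(sum of squared differences). (3-2)^2=1, (-4-9)^2=169, (-1-12)^2=169, (-1-2)^2=9. Sum = 348.

sqrt(348)


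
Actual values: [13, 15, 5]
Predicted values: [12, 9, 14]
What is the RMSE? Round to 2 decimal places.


MSE = 39.3333. RMSE = sqrt(39.3333) = 6.27.

6.27


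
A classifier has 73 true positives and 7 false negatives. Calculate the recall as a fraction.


Recall = TP / (TP + FN) = 73 / 80 = 73/80.

73/80


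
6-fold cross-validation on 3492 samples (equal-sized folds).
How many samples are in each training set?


Each validation fold has 3492/6 = 582 samples. Training set = 3492 - 582 = 2910.

2910


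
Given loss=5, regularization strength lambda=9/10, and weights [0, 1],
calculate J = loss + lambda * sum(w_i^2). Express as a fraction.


L2 sq norm = sum(w^2) = 1. J = 5 + 9/10 * 1 = 59/10.

59/10


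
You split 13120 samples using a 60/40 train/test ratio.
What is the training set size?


Test set = 13120 * 40% = 5248. Training set = 13120 - 5248 = 7872.

7872


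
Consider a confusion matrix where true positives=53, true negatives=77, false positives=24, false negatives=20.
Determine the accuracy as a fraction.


Accuracy = (TP + TN) / (TP + TN + FP + FN) = (53 + 77) / 174 = 65/87.

65/87


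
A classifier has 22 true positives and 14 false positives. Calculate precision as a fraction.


Precision = TP / (TP + FP) = 22 / 36 = 11/18.

11/18


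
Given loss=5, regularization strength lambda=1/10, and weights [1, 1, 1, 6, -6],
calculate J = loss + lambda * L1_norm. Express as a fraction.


L1 norm = sum(|w|) = 15. J = 5 + 1/10 * 15 = 13/2.

13/2


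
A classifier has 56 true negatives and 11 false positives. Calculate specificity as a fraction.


Specificity = TN / (TN + FP) = 56 / 67 = 56/67.

56/67


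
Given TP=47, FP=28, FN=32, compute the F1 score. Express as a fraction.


Precision = 47/75 = 47/75. Recall = 47/79 = 47/79. F1 = 2*P*R/(P+R) = 47/77.

47/77


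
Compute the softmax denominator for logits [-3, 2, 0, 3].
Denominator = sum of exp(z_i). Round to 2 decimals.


Denom = e^-3=0.0498 + e^2=7.3891 + e^0=1.0000 + e^3=20.0855. Sum = 28.5244, which rounds to 28.52.

28.52


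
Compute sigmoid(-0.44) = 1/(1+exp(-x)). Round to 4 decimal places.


sigma(-0.44) = 1/(1+e^(0.44)) = 1/(1+1.552707) = 1/2.552707 = 0.3917.

0.3917


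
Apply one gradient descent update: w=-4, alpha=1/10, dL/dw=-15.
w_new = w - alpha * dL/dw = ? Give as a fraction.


w_new = -4 - 1/10 * -15 = -4 - -3/2 = -5/2.

-5/2


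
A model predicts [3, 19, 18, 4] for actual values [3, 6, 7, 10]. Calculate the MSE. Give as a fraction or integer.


MSE = (1/4) * ((3-3)^2=0 + (6-19)^2=169 + (7-18)^2=121 + (10-4)^2=36). Sum = 326. MSE = 163/2.

163/2


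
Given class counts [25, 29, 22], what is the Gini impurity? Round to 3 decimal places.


Total = 76. Proportions: 25/76, 29/76, 22/76. sum(p_i^2) = 0.3376. Gini = 1 - 0.3376 = 0.6624, which rounds to 0.662.

0.662


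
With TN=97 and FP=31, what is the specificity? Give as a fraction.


Specificity = TN / (TN + FP) = 97 / 128 = 97/128.

97/128


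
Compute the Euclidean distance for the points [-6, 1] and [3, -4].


d = sqrt(sum of squared differences). (-6-3)^2=81, (1--4)^2=25. Sum = 106.

sqrt(106)


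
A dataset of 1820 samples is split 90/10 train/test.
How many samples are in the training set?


Test set = 1820 * 10% = 182. Training set = 1820 - 182 = 1638.

1638


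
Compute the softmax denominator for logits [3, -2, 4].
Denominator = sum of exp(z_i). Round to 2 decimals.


Denom = e^3=20.0855 + e^-2=0.1353 + e^4=54.5982. Sum = 74.8190, which rounds to 74.82.

74.82


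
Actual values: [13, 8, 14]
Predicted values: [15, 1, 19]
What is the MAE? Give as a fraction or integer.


MAE = (1/3) * (|13-15|=2 + |8-1|=7 + |14-19|=5). Sum = 14. MAE = 14/3.

14/3


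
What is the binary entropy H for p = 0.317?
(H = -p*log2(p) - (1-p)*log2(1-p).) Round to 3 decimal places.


H = -0.317*log2(0.317) - 0.683*log2(0.683) = 0.901.

0.901


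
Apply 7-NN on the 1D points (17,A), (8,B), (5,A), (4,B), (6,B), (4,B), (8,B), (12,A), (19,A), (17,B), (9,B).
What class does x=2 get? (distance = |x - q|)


Distances: |17-2|=15, |8-2|=6, |5-2|=3, |4-2|=2, |6-2|=4, |4-2|=2, |8-2|=6, |12-2|=10, |19-2|=17, |17-2|=15, |9-2|=7. 7 nearest: (4,B), (4,B), (5,A), (6,B), (8,B), (8,B), (9,B). Counts: {'B': 6, 'A': 1}. Majority class: B.

B


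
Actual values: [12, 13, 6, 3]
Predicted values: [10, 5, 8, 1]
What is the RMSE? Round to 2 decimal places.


MSE = 19.0000. RMSE = sqrt(19.0000) = 4.36.

4.36


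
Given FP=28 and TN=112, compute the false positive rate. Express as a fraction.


FPR = FP / (FP + TN) = 28 / 140 = 1/5.

1/5


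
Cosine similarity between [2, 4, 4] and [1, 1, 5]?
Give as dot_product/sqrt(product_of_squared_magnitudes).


dot = 26. |a|^2 = 36, |b|^2 = 27. cos = 26/sqrt(972).

26/sqrt(972)


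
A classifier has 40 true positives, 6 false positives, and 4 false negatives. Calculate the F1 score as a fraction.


Precision = 40/46 = 20/23. Recall = 40/44 = 10/11. F1 = 2*P*R/(P+R) = 8/9.

8/9


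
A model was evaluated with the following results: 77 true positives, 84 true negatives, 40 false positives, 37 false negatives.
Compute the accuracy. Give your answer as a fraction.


Accuracy = (TP + TN) / (TP + TN + FP + FN) = (77 + 84) / 238 = 23/34.

23/34


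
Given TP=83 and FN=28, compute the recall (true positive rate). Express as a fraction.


Recall = TP / (TP + FN) = 83 / 111 = 83/111.

83/111


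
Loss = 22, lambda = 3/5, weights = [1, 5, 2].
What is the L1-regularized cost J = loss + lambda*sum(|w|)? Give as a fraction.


L1 norm = sum(|w|) = 8. J = 22 + 3/5 * 8 = 134/5.

134/5


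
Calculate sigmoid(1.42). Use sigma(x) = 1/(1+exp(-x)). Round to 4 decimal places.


sigma(1.42) = 1/(1+e^(-1.42)) = 1/(1+0.241714) = 1/1.241714 = 0.8053.

0.8053


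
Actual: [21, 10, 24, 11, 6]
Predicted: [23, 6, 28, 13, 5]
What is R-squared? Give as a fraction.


Mean(y) = 72/5. SS_res = 41. SS_tot = 1186/5. R^2 = 1 - 41/(1186/5) = 981/1186.

981/1186


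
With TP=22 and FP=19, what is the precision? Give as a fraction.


Precision = TP / (TP + FP) = 22 / 41 = 22/41.

22/41


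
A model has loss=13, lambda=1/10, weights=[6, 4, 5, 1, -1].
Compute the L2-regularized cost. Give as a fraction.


L2 sq norm = sum(w^2) = 79. J = 13 + 1/10 * 79 = 209/10.

209/10


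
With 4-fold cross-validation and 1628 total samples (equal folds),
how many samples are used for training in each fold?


Each validation fold has 1628/4 = 407 samples. Training set = 1628 - 407 = 1221.

1221


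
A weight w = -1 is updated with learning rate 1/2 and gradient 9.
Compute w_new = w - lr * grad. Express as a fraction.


w_new = -1 - 1/2 * 9 = -1 - 9/2 = -11/2.

-11/2


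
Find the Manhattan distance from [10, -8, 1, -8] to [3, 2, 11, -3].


d = sum of absolute differences: |10-3|=7 + |-8-2|=10 + |1-11|=10 + |-8--3|=5 = 32.

32


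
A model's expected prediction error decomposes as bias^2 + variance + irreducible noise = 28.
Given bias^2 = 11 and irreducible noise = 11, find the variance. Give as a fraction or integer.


Total error = bias^2 + variance + irreducible noise. So variance = 28 - 11 - 11 = 6.

6


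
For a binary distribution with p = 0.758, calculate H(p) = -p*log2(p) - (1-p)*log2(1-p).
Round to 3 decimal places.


H = -0.758*log2(0.758) - 0.242*log2(0.242) = 0.798.

0.798


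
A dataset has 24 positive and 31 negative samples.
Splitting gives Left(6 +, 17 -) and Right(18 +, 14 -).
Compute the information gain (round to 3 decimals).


H(parent) = 0.9883. H(left) = 0.8281, H(right) = 0.9887. Weighted = (23/55)*0.8281 + (32/55)*0.9887 = 0.9215. IG = 0.9883 - 0.9215 = 0.0668, which rounds to 0.067.

0.067


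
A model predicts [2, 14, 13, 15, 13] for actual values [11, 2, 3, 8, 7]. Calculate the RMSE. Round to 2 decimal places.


MSE = 82.0000. RMSE = sqrt(82.0000) = 9.06.

9.06


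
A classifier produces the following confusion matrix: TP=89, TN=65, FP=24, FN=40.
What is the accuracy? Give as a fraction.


Accuracy = (TP + TN) / (TP + TN + FP + FN) = (89 + 65) / 218 = 77/109.

77/109


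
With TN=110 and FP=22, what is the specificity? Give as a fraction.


Specificity = TN / (TN + FP) = 110 / 132 = 5/6.

5/6


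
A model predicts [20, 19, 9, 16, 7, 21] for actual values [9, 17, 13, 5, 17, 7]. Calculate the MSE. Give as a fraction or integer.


MSE = (1/6) * ((9-20)^2=121 + (17-19)^2=4 + (13-9)^2=16 + (5-16)^2=121 + (17-7)^2=100 + (7-21)^2=196). Sum = 558. MSE = 93.

93


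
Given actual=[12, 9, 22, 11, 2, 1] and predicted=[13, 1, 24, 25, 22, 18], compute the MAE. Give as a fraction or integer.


MAE = (1/6) * (|12-13|=1 + |9-1|=8 + |22-24|=2 + |11-25|=14 + |2-22|=20 + |1-18|=17). Sum = 62. MAE = 31/3.

31/3


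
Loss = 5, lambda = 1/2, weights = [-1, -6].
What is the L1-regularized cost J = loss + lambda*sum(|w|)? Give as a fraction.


L1 norm = sum(|w|) = 7. J = 5 + 1/2 * 7 = 17/2.

17/2


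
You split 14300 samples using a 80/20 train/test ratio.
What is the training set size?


Test set = 14300 * 20% = 2860. Training set = 14300 - 2860 = 11440.

11440


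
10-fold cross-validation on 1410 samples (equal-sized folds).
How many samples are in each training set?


Each validation fold has 1410/10 = 141 samples. Training set = 1410 - 141 = 1269.

1269


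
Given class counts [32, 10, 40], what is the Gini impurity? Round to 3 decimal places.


Total = 82. Proportions: 32/82, 10/82, 40/82. sum(p_i^2) = 0.4051. Gini = 1 - 0.4051 = 0.5949, which rounds to 0.595.

0.595


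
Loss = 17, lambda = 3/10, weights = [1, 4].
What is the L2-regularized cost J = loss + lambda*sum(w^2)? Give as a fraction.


L2 sq norm = sum(w^2) = 17. J = 17 + 3/10 * 17 = 221/10.

221/10


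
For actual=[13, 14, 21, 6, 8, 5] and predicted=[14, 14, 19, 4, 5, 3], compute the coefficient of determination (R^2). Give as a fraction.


Mean(y) = 67/6. SS_res = 22. SS_tot = 1097/6. R^2 = 1 - 22/(1097/6) = 965/1097.

965/1097


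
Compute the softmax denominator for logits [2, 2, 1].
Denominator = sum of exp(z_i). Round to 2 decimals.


Denom = e^2=7.3891 + e^2=7.3891 + e^1=2.7183. Sum = 17.4965, which rounds to 17.50.

17.50


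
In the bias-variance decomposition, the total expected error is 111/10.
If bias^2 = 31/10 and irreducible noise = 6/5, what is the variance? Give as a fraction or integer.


Total error = bias^2 + variance + irreducible noise. So variance = 111/10 - 31/10 - 6/5 = 34/5.

34/5


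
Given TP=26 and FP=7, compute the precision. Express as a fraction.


Precision = TP / (TP + FP) = 26 / 33 = 26/33.

26/33


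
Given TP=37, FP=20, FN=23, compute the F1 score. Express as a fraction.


Precision = 37/57 = 37/57. Recall = 37/60 = 37/60. F1 = 2*P*R/(P+R) = 74/117.

74/117


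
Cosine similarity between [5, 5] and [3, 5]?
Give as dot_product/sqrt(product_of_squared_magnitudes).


dot = 40. |a|^2 = 50, |b|^2 = 34. cos = 40/sqrt(1700).

40/sqrt(1700)


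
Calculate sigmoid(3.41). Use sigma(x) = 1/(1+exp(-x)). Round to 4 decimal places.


sigma(3.41) = 1/(1+e^(-3.41)) = 1/(1+0.033041) = 1/1.033041 = 0.9680.

0.9680


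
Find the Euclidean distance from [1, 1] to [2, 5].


d = sqrt(sum of squared differences). (1-2)^2=1, (1-5)^2=16. Sum = 17.

sqrt(17)


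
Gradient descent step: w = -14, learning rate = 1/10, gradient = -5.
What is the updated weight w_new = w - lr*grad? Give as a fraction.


w_new = -14 - 1/10 * -5 = -14 - -1/2 = -27/2.

-27/2


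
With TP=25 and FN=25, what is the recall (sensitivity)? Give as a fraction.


Recall = TP / (TP + FN) = 25 / 50 = 1/2.

1/2


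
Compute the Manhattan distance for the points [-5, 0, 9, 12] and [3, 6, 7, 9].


d = sum of absolute differences: |-5-3|=8 + |0-6|=6 + |9-7|=2 + |12-9|=3 = 19.

19


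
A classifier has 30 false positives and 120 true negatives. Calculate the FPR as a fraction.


FPR = FP / (FP + TN) = 30 / 150 = 1/5.

1/5


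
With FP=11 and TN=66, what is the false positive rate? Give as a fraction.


FPR = FP / (FP + TN) = 11 / 77 = 1/7.

1/7


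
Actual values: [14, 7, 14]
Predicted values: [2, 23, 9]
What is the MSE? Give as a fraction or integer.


MSE = (1/3) * ((14-2)^2=144 + (7-23)^2=256 + (14-9)^2=25). Sum = 425. MSE = 425/3.

425/3


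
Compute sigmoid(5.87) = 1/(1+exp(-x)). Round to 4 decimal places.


sigma(5.87) = 1/(1+e^(-5.87)) = 1/(1+0.002823) = 1/1.002823 = 0.9972.

0.9972


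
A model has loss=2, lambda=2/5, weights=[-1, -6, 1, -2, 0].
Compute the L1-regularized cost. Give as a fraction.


L1 norm = sum(|w|) = 10. J = 2 + 2/5 * 10 = 6.

6


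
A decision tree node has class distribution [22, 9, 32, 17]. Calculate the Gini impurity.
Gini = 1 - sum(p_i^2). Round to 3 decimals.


Total = 80. Proportions: 22/80, 9/80, 32/80, 17/80. sum(p_i^2) = 0.2934. Gini = 1 - 0.2934 = 0.7066, which rounds to 0.707.

0.707


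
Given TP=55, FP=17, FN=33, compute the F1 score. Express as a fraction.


Precision = 55/72 = 55/72. Recall = 55/88 = 5/8. F1 = 2*P*R/(P+R) = 11/16.

11/16


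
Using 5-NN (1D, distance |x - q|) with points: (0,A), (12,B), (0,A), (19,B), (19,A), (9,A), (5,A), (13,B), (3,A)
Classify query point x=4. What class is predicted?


Distances: |0-4|=4, |12-4|=8, |0-4|=4, |19-4|=15, |19-4|=15, |9-4|=5, |5-4|=1, |13-4|=9, |3-4|=1. 5 nearest: (5,A), (3,A), (0,A), (0,A), (9,A). Counts: {'A': 5}. Majority class: A.

A


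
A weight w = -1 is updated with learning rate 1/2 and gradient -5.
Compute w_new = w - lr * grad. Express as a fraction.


w_new = -1 - 1/2 * -5 = -1 - -5/2 = 3/2.

3/2
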